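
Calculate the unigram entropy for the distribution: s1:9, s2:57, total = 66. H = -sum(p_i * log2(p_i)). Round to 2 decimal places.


Computing entropy H = -sum(p_i * log2(p_i)):
  s1: p = 9/66 = 0.1364, -p*log2(p) = 0.3920
  s2: p = 57/66 = 0.8636, -p*log2(p) = 0.1827
H = sum of terms = 0.5747
Rounded to 2 decimals: 0.57

0.57


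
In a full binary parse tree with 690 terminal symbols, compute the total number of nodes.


Leaf nodes (terminals): 690
Internal nodes = n - 1 = 690 - 1 = 689
Total = leaves + internal = 690 + 689 = 1379

1379


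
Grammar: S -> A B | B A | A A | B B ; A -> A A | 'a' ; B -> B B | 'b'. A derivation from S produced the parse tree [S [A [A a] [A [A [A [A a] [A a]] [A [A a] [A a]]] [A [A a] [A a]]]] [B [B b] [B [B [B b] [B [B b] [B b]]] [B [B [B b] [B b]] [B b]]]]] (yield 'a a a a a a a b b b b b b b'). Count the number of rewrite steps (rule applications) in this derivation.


Every bracketed nonterminal node [X ...] in the tree is produced by exactly one rule application.
Reading the tree off as a leftmost derivation:
  Step 1: S  =>  A B   (applied S -> A B)
  Step 2: A B  =>  A A B   (applied A -> A A)
  Step 3: A A B  =>  a A B   (applied A -> a)
  Step 4: a A B  =>  a A A B   (applied A -> A A)
  Step 5: a A A B  =>  a A A A B   (applied A -> A A)
  Step 6: a A A A B  =>  a A A A A B   (applied A -> A A)
  Step 7: a A A A A B  =>  a a A A A B   (applied A -> a)
  Step 8: a a A A A B  =>  a a a A A B   (applied A -> a)
  Step 9: a a a A A B  =>  a a a A A A B   (applied A -> A A)
  Step 10: a a a A A A B  =>  a a a a A A B   (applied A -> a)
  Step 11: a a a a A A B  =>  a a a a a A B   (applied A -> a)
  Step 12: a a a a a A B  =>  a a a a a A A B   (applied A -> A A)
  Step 13: a a a a a A A B  =>  a a a a a a A B   (applied A -> a)
  Step 14: a a a a a a A B  =>  a a a a a a a B   (applied A -> a)
  Step 15: a a a a a a a B  =>  a a a a a a a B B   (applied B -> B B)
  Step 16: a a a a a a a B B  =>  a a a a a a a b B   (applied B -> b)
  Step 17: a a a a a a a b B  =>  a a a a a a a b B B   (applied B -> B B)
  Step 18: a a a a a a a b B B  =>  a a a a a a a b B B B   (applied B -> B B)
  Step 19: a a a a a a a b B B B  =>  a a a a a a a b b B B   (applied B -> b)
  Step 20: a a a a a a a b b B B  =>  a a a a a a a b b B B B   (applied B -> B B)
  Step 21: a a a a a a a b b B B B  =>  a a a a a a a b b b B B   (applied B -> b)
  Step 22: a a a a a a a b b b B B  =>  a a a a a a a b b b b B   (applied B -> b)
  Step 23: a a a a a a a b b b b B  =>  a a a a a a a b b b b B B   (applied B -> B B)
  Step 24: a a a a a a a b b b b B B  =>  a a a a a a a b b b b B B B   (applied B -> B B)
  Step 25: a a a a a a a b b b b B B B  =>  a a a a a a a b b b b b B B   (applied B -> b)
  Step 26: a a a a a a a b b b b b B B  =>  a a a a a a a b b b b b b B   (applied B -> b)
  Step 27: a a a a a a a b b b b b b B  =>  a a a a a a a b b b b b b b   (applied B -> b)
Final yield: a a a a a a a b b b b b b b
Total rewrite steps: 27

27


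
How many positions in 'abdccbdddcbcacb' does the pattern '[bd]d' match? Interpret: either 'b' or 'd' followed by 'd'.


Pattern: [bd]d means either 'b' or 'd' followed by 'd'.
Scanning 'abdccbdddcbcacb' position-by-position:
  Pos 0: window 'ab' -> no
  Pos 1: window 'bd' -> MATCH
  Pos 2: window 'dc' -> no
  Pos 3: window 'cc' -> no
  Pos 4: window 'cb' -> no
  Pos 5: window 'bd' -> MATCH
  Pos 6: window 'dd' -> MATCH
  Pos 7: window 'dd' -> MATCH
  Pos 8: window 'dc' -> no
  Pos 9: window 'cb' -> no
  Pos 10: window 'bc' -> no
  Pos 11: window 'ca' -> no
  Pos 12: window 'ac' -> no
  Pos 13: window 'cb' -> no
  Pos 14: window 'b' -> no
Total matches: 4

4


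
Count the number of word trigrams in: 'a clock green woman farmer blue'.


Word trigrams from [6] words:
  Trigram 1: (a clock green)
  Trigram 2: (clock green woman)
  Trigram 3: (green woman farmer)
  Trigram 4: (woman farmer blue)
Total word trigrams: 6 - 2 = 4

4


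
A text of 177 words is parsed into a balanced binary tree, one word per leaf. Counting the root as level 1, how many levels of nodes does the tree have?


In a balanced binary tree with n leaves the deepest leaf is ceil(log2(n)) edges below the root,
so counting node levels inclusive of root and leaves gives ceil(log2(n)) + 1 levels.
log2(177) = 7.4676
ceil(7.4676) = 8
levels = 8 + 1 = 9

9


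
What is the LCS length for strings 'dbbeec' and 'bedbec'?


DP table for LCS of 'dbbeec' and 'bedbec':
       b  e  d  b  e  c
    0  0  0  0  0  0  0
  d 0  0  0  1  1  1  1
  b 0  1  1  1  2  2  2
  b 0  1  1  1  2  2  2
  e 0  1  2  2  2  3  3
  e 0  1  2  2  2  3  3
  c 0  1  2  2  2  3  4
LCS: 'dbec'
LCS length = 4

4


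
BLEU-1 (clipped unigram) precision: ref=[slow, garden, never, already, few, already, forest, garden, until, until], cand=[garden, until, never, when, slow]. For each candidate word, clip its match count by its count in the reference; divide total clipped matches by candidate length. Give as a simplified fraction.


Reference word counts: {'already': 2, 'few': 1, 'forest': 1, 'garden': 2, 'never': 1, 'slow': 1, 'until': 2}
Checking each candidate word (with clipping):
  'garden' -> in reference (ref count 2, used 1/2) -> match (matches: 1)
  'until' -> in reference (ref count 2, used 1/2) -> match (matches: 2)
  'never' -> in reference (ref count 1, used 1/1) -> match (matches: 3)
  'when' -> not in reference -> no match (matches: 3)
  'slow' -> in reference (ref count 1, used 1/1) -> match (matches: 4)
Clipped matches: 4, Candidate length: 5
Precision = 4/5

4/5


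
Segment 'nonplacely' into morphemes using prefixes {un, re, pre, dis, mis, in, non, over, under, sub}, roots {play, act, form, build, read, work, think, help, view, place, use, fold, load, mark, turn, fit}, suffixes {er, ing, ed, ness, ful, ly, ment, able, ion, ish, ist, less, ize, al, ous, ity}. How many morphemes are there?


Segmenting 'nonplacely' against the inventory:
  'non' -> prefix (morpheme 1)
  'place' -> root (morpheme 2)
  'ly' -> suffix (morpheme 3)
Total morphemes: 3

3


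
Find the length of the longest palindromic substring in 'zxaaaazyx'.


Scanning 'zxaaaazyx' for palindromic substrings.
Substring at positions 2-5: 'aaaa'.
Check: reverse('aaaa') = 'aaaa' -> palindrome confirmed.
Neighbouring characters ('x' / 'z') break symmetry, so it cannot extend further.
No longer palindromic substring exists; longest length = 4

4


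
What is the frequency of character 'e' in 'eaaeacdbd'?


Scanning 'eaaeacdbd' for 'e':
  Position 0: 'e' -> MATCH (count: 1)
  Position 3: 'e' -> MATCH (count: 2)
Total occurrences of 'e': 2

2


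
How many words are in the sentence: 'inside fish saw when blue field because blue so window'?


Counting words by splitting on spaces:
  Word 1: 'inside'
  Word 2: 'fish'
  Word 3: 'saw'
  Word 4: 'when'
  Word 5: 'blue'
  Word 6: 'field'
  Word 7: 'because'
  Word 8: 'blue'
  Word 9: 'so'
  Word 10: 'window'
Total words: 10

10


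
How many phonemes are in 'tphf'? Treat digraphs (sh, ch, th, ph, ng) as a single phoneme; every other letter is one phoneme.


Parsing 'tphf' greedily, digraphs first:
  't' -> consonant phoneme (phonemes so far: 1)
  'ph' -> digraph (1 consonant phoneme) (phonemes so far: 2)
  'f' -> consonant phoneme (phonemes so far: 3)
Total phonemes: 3

3


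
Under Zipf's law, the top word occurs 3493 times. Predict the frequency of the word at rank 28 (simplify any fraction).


Zipf's law: freq(rank) = f1 / rank
f1 = 3493, rank = 28
freq = 3493 / 28
GCD(3493, 28) = 7
Simplified: 499/4

499/4


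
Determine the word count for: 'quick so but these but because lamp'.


Counting words by splitting on spaces:
  Word 1: 'quick'
  Word 2: 'so'
  Word 3: 'but'
  Word 4: 'these'
  Word 5: 'but'
  Word 6: 'because'
  Word 7: 'lamp'
Total words: 7

7


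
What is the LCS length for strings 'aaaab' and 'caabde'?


DP table for LCS of 'aaaab' and 'caabde':
       c  a  a  b  d  e
    0  0  0  0  0  0  0
  a 0  0  1  1  1  1  1
  a 0  0  1  2  2  2  2
  a 0  0  1  2  2  2  2
  a 0  0  1  2  2  2  2
  b 0  0  1  2  3  3  3
LCS: 'aab'
LCS length = 3

3


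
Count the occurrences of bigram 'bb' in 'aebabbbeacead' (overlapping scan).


Scanning 'aebabbbeacead' for bigram 'bb':
  Position 0: 'ae' -> no
  Position 1: 'eb' -> no
  Position 2: 'ba' -> no
  Position 3: 'ab' -> no
  Position 4: 'bb' -> MATCH
  Position 5: 'bb' -> MATCH
  Position 6: 'be' -> no
  Position 7: 'ea' -> no
  Position 8: 'ac' -> no
  Position 9: 'ce' -> no
  Position 10: 'ea' -> no
  Position 11: 'ad' -> no
Total matches: 2

2


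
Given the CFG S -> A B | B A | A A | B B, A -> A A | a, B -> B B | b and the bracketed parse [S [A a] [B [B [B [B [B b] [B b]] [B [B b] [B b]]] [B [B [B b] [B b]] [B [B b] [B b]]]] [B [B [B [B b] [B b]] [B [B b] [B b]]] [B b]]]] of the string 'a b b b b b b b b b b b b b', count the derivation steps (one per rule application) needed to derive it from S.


Every bracketed nonterminal node [X ...] in the tree is produced by exactly one rule application.
Reading the tree off as a leftmost derivation:
  Step 1: S  =>  A B   (applied S -> A B)
  Step 2: A B  =>  a B   (applied A -> a)
  Step 3: a B  =>  a B B   (applied B -> B B)
  Step 4: a B B  =>  a B B B   (applied B -> B B)
  Step 5: a B B B  =>  a B B B B   (applied B -> B B)
  Step 6: a B B B B  =>  a B B B B B   (applied B -> B B)
  Step 7: a B B B B B  =>  a b B B B B   (applied B -> b)
  Step 8: a b B B B B  =>  a b b B B B   (applied B -> b)
  Step 9: a b b B B B  =>  a b b B B B B   (applied B -> B B)
  Step 10: a b b B B B B  =>  a b b b B B B   (applied B -> b)
  Step 11: a b b b B B B  =>  a b b b b B B   (applied B -> b)
  Step 12: a b b b b B B  =>  a b b b b B B B   (applied B -> B B)
  Step 13: a b b b b B B B  =>  a b b b b B B B B   (applied B -> B B)
  Step 14: a b b b b B B B B  =>  a b b b b b B B B   (applied B -> b)
  Step 15: a b b b b b B B B  =>  a b b b b b b B B   (applied B -> b)
  Step 16: a b b b b b b B B  =>  a b b b b b b B B B   (applied B -> B B)
  Step 17: a b b b b b b B B B  =>  a b b b b b b b B B   (applied B -> b)
  Step 18: a b b b b b b b B B  =>  a b b b b b b b b B   (applied B -> b)
  Step 19: a b b b b b b b b B  =>  a b b b b b b b b B B   (applied B -> B B)
  Step 20: a b b b b b b b b B B  =>  a b b b b b b b b B B B   (applied B -> B B)
  Step 21: a b b b b b b b b B B B  =>  a b b b b b b b b B B B B   (applied B -> B B)
  Step 22: a b b b b b b b b B B B B  =>  a b b b b b b b b b B B B   (applied B -> b)
  Step 23: a b b b b b b b b b B B B  =>  a b b b b b b b b b b B B   (applied B -> b)
  Step 24: a b b b b b b b b b b B B  =>  a b b b b b b b b b b B B B   (applied B -> B B)
  Step 25: a b b b b b b b b b b B B B  =>  a b b b b b b b b b b b B B   (applied B -> b)
  Step 26: a b b b b b b b b b b b B B  =>  a b b b b b b b b b b b b B   (applied B -> b)
  Step 27: a b b b b b b b b b b b b B  =>  a b b b b b b b b b b b b b   (applied B -> b)
Final yield: a b b b b b b b b b b b b b
Total rewrite steps: 27

27


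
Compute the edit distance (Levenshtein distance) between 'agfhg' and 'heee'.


Building DP table for s1='agfhg' (len 5) and s2='heee' (len 4):
       h  e  e  e
    0  1  2  3  4
  a 1  1  2  3  4
  g 2  2  2  3  4
  f 3  3  3  3  4
  h 4  3  4  4  4
  g 5  4  4  5  5
Edit distance = dp[5][4] = 5

5


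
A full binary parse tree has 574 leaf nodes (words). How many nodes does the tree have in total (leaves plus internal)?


Leaf nodes (terminals): 574
Internal nodes = n - 1 = 574 - 1 = 573
Total = leaves + internal = 574 + 573 = 1147

1147


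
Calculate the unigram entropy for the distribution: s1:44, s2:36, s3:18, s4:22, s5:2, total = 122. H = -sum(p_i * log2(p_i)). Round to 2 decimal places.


Computing entropy H = -sum(p_i * log2(p_i)):
  s1: p = 44/122 = 0.3607, -p*log2(p) = 0.5306
  s2: p = 36/122 = 0.2951, -p*log2(p) = 0.5196
  s3: p = 18/122 = 0.1475, -p*log2(p) = 0.4073
  s4: p = 22/122 = 0.1803, -p*log2(p) = 0.4456
  s5: p = 2/122 = 0.0164, -p*log2(p) = 0.0972
H = sum of terms = 2.0003
Rounded to 2 decimals: 2.00

2.00


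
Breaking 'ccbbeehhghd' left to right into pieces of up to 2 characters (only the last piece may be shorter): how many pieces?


'ccbbeehhghd' has 11 characters.
Chunking with max size 2:
  Chunk 1: 'cc' (positions 0-1)
  Chunk 2: 'bb' (positions 2-3)
  Chunk 3: 'ee' (positions 4-5)
  Chunk 4: 'hh' (positions 6-7)
  Chunk 5: 'gh' (positions 8-9)
  Chunk 6: 'd' (positions 10-10)
Total chunks: ceil(11 / 2) = 6

6


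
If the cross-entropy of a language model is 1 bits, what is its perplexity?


Perplexity formula: PP = 2^H
H = 1
PP = 2^1
Steps: 2^1 = 2
PP = 2

2


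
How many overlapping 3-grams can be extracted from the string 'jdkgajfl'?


String 'jdkgajfl' has length L = 8.
Number of overlapping n-grams = L - n + 1
Substituting: 8 - 3 + 1 = 6

6


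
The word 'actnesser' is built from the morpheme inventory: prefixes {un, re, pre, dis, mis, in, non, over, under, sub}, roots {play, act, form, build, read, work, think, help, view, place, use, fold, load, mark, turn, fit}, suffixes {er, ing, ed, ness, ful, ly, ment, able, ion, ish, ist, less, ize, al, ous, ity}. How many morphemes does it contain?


Segmenting 'actnesser' against the inventory:
  'act' -> root (morpheme 1)
  'ness' -> suffix (morpheme 2)
  'er' -> suffix (morpheme 3)
Total morphemes: 3

3


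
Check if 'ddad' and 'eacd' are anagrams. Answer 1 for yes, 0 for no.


Sort characters of 'ddad': 'addd'
Sort characters of 'eacd': 'acde'
Sorted forms differ -> they are NOT anagrams
Result: 0

0


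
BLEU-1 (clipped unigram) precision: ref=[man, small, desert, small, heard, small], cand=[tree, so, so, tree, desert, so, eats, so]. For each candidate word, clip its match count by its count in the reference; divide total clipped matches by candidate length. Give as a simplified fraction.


Reference word counts: {'desert': 1, 'heard': 1, 'man': 1, 'small': 3}
Checking each candidate word (with clipping):
  'tree' -> not in reference -> no match (matches: 0)
  'so' -> not in reference -> no match (matches: 0)
  'so' -> not in reference -> no match (matches: 0)
  'tree' -> not in reference -> no match (matches: 0)
  'desert' -> in reference (ref count 1, used 1/1) -> match (matches: 1)
  'so' -> not in reference -> no match (matches: 1)
  'eats' -> not in reference -> no match (matches: 1)
  'so' -> not in reference -> no match (matches: 1)
Clipped matches: 1, Candidate length: 8
Precision = 1/8

1/8


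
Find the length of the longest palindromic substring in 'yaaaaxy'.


Scanning 'yaaaaxy' for palindromic substrings.
Substring at positions 1-4: 'aaaa'.
Check: reverse('aaaa') = 'aaaa' -> palindrome confirmed.
Neighbouring characters ('y' / 'x') break symmetry, so it cannot extend further.
No longer palindromic substring exists; longest length = 4

4


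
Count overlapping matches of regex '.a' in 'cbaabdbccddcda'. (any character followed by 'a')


Pattern: .a means any character followed by 'a'.
Scanning 'cbaabdbccddcda' position-by-position:
  Pos 0: window 'cb' -> no
  Pos 1: window 'ba' -> MATCH
  Pos 2: window 'aa' -> MATCH
  Pos 3: window 'ab' -> no
  Pos 4: window 'bd' -> no
  Pos 5: window 'db' -> no
  Pos 6: window 'bc' -> no
  Pos 7: window 'cc' -> no
  Pos 8: window 'cd' -> no
  Pos 9: window 'dd' -> no
  Pos 10: window 'dc' -> no
  Pos 11: window 'cd' -> no
  Pos 12: window 'da' -> MATCH
  Pos 13: window 'a' -> no
Total matches: 3

3


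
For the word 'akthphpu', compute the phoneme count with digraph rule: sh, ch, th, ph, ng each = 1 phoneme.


Parsing 'akthphpu' greedily, digraphs first:
  'a' -> vowel phoneme (phonemes so far: 1)
  'k' -> consonant phoneme (phonemes so far: 2)
  'th' -> digraph (1 consonant phoneme) (phonemes so far: 3)
  'ph' -> digraph (1 consonant phoneme) (phonemes so far: 4)
  'p' -> consonant phoneme (phonemes so far: 5)
  'u' -> vowel phoneme (phonemes so far: 6)
Total phonemes: 6

6


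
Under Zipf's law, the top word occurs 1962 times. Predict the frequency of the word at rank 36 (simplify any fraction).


Zipf's law: freq(rank) = f1 / rank
f1 = 1962, rank = 36
freq = 1962 / 36
GCD(1962, 36) = 18
Simplified: 109/2

109/2


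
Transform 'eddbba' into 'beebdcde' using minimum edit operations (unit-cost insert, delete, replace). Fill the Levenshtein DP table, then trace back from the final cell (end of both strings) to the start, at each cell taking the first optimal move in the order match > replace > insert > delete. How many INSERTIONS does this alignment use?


Edit distance = 6. Backtracking from cell (6, 8) with preference match > replace > insert > delete,
then listing the resulting alignment 'eddbba' -> 'beebdcde' left to right:
  Step 1: insert 'b' [insertion #1]
  Step 2: insert 'e' [insertion #2]
  Step 3: keep 'e'
  Step 4: replace d->b
  Step 5: keep 'd'
  Step 6: replace b->c
  Step 7: replace b->d
  Step 8: replace a->e
Total insertions: 2

2


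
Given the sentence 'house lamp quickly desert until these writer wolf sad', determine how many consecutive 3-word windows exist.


Word trigrams from [9] words:
  Trigram 1: (house lamp quickly)
  Trigram 2: (lamp quickly desert)
  Trigram 3: (quickly desert until)
  Trigram 4: (desert until these)
  Trigram 5: (until these writer)
  Trigram 6: (these writer wolf)
  Trigram 7: (writer wolf sad)
Total word trigrams: 9 - 2 = 7

7


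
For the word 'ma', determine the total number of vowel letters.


Scanning each character of 'ma':
  Position 1: 'm' -> consonant (running count: 0)
  Position 2: 'a' -> vowel (running count: 1)
Total vowels: 1

1


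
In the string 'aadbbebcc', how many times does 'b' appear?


Scanning 'aadbbebcc' for 'b':
  Position 3: 'b' -> MATCH (count: 1)
  Position 4: 'b' -> MATCH (count: 2)
  Position 6: 'b' -> MATCH (count: 3)
Total occurrences of 'b': 3

3


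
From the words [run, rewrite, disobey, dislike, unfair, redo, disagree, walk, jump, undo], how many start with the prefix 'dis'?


Checking each word for prefix 'dis':
  'run' -> no (count: 0)
  'rewrite' -> no (count: 0)
  'disobey' -> YES, starts with 'dis' (count: 1)
  'dislike' -> YES, starts with 'dis' (count: 2)
  'unfair' -> no (count: 2)
  'redo' -> no (count: 2)
  'disagree' -> YES, starts with 'dis' (count: 3)
  'walk' -> no (count: 3)
  'jump' -> no (count: 3)
  'undo' -> no (count: 3)
Total with prefix 'dis': 3

3


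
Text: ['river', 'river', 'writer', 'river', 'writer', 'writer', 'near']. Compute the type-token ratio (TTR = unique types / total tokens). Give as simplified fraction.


Tokens: 7
Unique types: ('near', 'river', 'writer') = 3
TTR = 3/7
Already in lowest terms.

3/7


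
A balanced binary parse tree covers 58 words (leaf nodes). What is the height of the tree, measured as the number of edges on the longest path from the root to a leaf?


In a balanced binary tree with n leaves the deepest leaf is ceil(log2(n)) edges below the root.
log2(58) = 5.8580
ceil(5.8580) = 6
height (edges) = 6

6


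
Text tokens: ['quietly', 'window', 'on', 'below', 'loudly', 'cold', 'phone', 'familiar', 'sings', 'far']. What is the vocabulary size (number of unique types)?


Listing all tokens and tracking unique types:
  Token 1: 'quietly' -> NEW (unique so far: 1)
  Token 2: 'window' -> NEW (unique so far: 2)
  Token 3: 'on' -> NEW (unique so far: 3)
  Token 4: 'below' -> NEW (unique so far: 4)
  Token 5: 'loudly' -> NEW (unique so far: 5)
  Token 6: 'cold' -> NEW (unique so far: 6)
  Token 7: 'phone' -> NEW (unique so far: 7)
  Token 8: 'familiar' -> NEW (unique so far: 8)
  Token 9: 'sings' -> NEW (unique so far: 9)
  Token 10: 'far' -> NEW (unique so far: 10)
Unique types: ('below', 'cold', 'familiar', 'far', 'loudly', 'on', 'phone', 'quietly', 'sings', 'window')
Vocabulary size: 10

10


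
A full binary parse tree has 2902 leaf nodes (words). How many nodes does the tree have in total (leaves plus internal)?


Leaf nodes (terminals): 2902
Internal nodes = n - 1 = 2902 - 1 = 2901
Total = leaves + internal = 2902 + 2901 = 5803

5803


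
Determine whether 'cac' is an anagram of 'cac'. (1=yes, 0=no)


Sort characters of 'cac': 'acc'
Sort characters of 'cac': 'acc'
Sorted forms match -> they ARE anagrams
Result: 1

1


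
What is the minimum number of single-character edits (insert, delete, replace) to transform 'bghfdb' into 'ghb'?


Building DP table for s1='bghfdb' (len 6) and s2='ghb' (len 3):
       g  h  b
    0  1  2  3
  b 1  1  2  2
  g 2  1  2  3
  h 3  2  1  2
  f 4  3  2  2
  d 5  4  3  3
  b 6  5  4  3
Edit distance = dp[6][3] = 3

3


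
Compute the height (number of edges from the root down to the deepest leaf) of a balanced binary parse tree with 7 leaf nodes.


In a balanced binary tree with n leaves the deepest leaf is ceil(log2(n)) edges below the root.
log2(7) = 2.8074
ceil(2.8074) = 3
height (edges) = 3

3


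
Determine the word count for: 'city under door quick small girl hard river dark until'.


Counting words by splitting on spaces:
  Word 1: 'city'
  Word 2: 'under'
  Word 3: 'door'
  Word 4: 'quick'
  Word 5: 'small'
  Word 6: 'girl'
  Word 7: 'hard'
  Word 8: 'river'
  Word 9: 'dark'
  Word 10: 'until'
Total words: 10

10


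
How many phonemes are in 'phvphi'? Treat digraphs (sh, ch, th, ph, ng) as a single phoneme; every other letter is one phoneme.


Parsing 'phvphi' greedily, digraphs first:
  'ph' -> digraph (1 consonant phoneme) (phonemes so far: 1)
  'v' -> consonant phoneme (phonemes so far: 2)
  'ph' -> digraph (1 consonant phoneme) (phonemes so far: 3)
  'i' -> vowel phoneme (phonemes so far: 4)
Total phonemes: 4

4


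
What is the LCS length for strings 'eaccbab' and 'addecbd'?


DP table for LCS of 'eaccbab' and 'addecbd':
       a  d  d  e  c  b  d
    0  0  0  0  0  0  0  0
  e 0  0  0  0  1  1  1  1
  a 0  1  1  1  1  1  1  1
  c 0  1  1  1  1  2  2  2
  c 0  1  1  1  1  2  2  2
  b 0  1  1  1  1  2  3  3
  a 0  1  1  1  1  2  3  3
  b 0  1  1  1  1  2  3  3
LCS: 'ecb'
LCS length = 3

3


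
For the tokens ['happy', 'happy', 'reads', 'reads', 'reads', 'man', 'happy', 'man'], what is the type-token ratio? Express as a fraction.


Tokens: 8
Unique types: ('happy', 'man', 'reads') = 3
TTR = 3/8
Already in lowest terms.

3/8


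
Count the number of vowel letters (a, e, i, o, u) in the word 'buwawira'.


Scanning each character of 'buwawira':
  Position 1: 'b' -> consonant (running count: 0)
  Position 2: 'u' -> vowel (running count: 1)
  Position 3: 'w' -> consonant (running count: 1)
  Position 4: 'a' -> vowel (running count: 2)
  Position 5: 'w' -> consonant (running count: 2)
  Position 6: 'i' -> vowel (running count: 3)
  Position 7: 'r' -> consonant (running count: 3)
  Position 8: 'a' -> vowel (running count: 4)
Total vowels: 4

4


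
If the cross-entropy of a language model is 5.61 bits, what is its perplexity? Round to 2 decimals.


Perplexity formula: PP = 2^H
H = 5.61
PP = 2^5.61
Decompose: 2^5.61 = 2^5 * 2^0.61
2^5 = 32, 2^0.61 ~ 1.5262592
PP ~ 32 * 1.5262592 = 48.8402944
Rounded to 2 decimals: 48.84

48.84


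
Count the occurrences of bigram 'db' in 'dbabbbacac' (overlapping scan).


Scanning 'dbabbbacac' for bigram 'db':
  Position 0: 'db' -> MATCH
  Position 1: 'ba' -> no
  Position 2: 'ab' -> no
  Position 3: 'bb' -> no
  Position 4: 'bb' -> no
  Position 5: 'ba' -> no
  Position 6: 'ac' -> no
  Position 7: 'ca' -> no
  Position 8: 'ac' -> no
Total matches: 1

1


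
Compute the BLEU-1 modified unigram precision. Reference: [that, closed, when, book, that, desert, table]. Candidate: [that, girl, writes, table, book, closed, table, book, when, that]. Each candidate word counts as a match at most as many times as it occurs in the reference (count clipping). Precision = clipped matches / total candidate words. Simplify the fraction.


Reference word counts: {'book': 1, 'closed': 1, 'desert': 1, 'table': 1, 'that': 2, 'when': 1}
Checking each candidate word (with clipping):
  'that' -> in reference (ref count 2, used 1/2) -> match (matches: 1)
  'girl' -> not in reference -> no match (matches: 1)
  'writes' -> not in reference -> no match (matches: 1)
  'table' -> in reference (ref count 1, used 1/1) -> match (matches: 2)
  'book' -> in reference (ref count 1, used 1/1) -> match (matches: 3)
  'closed' -> in reference (ref count 1, used 1/1) -> match (matches: 4)
  'table' -> ref count 1 already used up (1/1) -> clipped, no match (matches: 4)
  'book' -> ref count 1 already used up (1/1) -> clipped, no match (matches: 4)
  'when' -> in reference (ref count 1, used 1/1) -> match (matches: 5)
  'that' -> in reference (ref count 2, used 2/2) -> match (matches: 6)
Clipped matches: 6, Candidate length: 10
Precision = 6/10 = 3/5

3/5


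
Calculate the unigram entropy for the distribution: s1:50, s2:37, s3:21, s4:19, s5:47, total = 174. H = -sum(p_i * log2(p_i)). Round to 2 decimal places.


Computing entropy H = -sum(p_i * log2(p_i)):
  s1: p = 50/174 = 0.2874, -p*log2(p) = 0.5170
  s2: p = 37/174 = 0.2126, -p*log2(p) = 0.4749
  s3: p = 21/174 = 0.1207, -p*log2(p) = 0.3682
  s4: p = 19/174 = 0.1092, -p*log2(p) = 0.3489
  s5: p = 47/174 = 0.2701, -p*log2(p) = 0.5101
H = sum of terms = 2.2191
Rounded to 2 decimals: 2.22

2.22


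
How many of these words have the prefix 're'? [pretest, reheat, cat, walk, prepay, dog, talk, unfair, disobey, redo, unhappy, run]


Checking each word for prefix 're':
  'pretest' -> no (count: 0)
  'reheat' -> YES, starts with 're' (count: 1)
  'cat' -> no (count: 1)
  'walk' -> no (count: 1)
  'prepay' -> no (count: 1)
  'dog' -> no (count: 1)
  'talk' -> no (count: 1)
  'unfair' -> no (count: 1)
  'disobey' -> no (count: 1)
  'redo' -> YES, starts with 're' (count: 2)
  'unhappy' -> no (count: 2)
  'run' -> no (count: 2)
Total with prefix 're': 2

2


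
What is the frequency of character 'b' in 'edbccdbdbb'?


Scanning 'edbccdbdbb' for 'b':
  Position 2: 'b' -> MATCH (count: 1)
  Position 6: 'b' -> MATCH (count: 2)
  Position 8: 'b' -> MATCH (count: 3)
  Position 9: 'b' -> MATCH (count: 4)
Total occurrences of 'b': 4

4


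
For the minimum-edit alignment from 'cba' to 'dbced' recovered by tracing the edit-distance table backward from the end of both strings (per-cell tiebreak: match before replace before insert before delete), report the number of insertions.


Edit distance = 4. Backtracking from cell (3, 5) with preference match > replace > insert > delete,
then listing the resulting alignment 'cba' -> 'dbced' left to right:
  Step 1: insert 'd' [insertion #1]
  Step 2: insert 'b' [insertion #2]
  Step 3: keep 'c'
  Step 4: replace b->e
  Step 5: replace a->d
Total insertions: 2

2


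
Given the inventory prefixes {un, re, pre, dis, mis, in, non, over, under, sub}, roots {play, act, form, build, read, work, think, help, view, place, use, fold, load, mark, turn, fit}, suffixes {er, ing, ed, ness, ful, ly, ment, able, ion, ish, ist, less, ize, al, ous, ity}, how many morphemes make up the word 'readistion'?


Segmenting 'readistion' against the inventory:
  'read' -> root (morpheme 1)
  'ist' -> suffix (morpheme 2)
  'ion' -> suffix (morpheme 3)
Total morphemes: 3

3


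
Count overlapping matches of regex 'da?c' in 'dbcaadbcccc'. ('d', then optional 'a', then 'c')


Pattern: da?c means 'd', then optional 'a', then 'c'.
Scanning 'dbcaadbcccc' position-by-position:
  Pos 0: window 'dbc' -> no
  Pos 1: window 'bca' -> no
  Pos 2: window 'caa' -> no
  Pos 3: window 'aad' -> no
  Pos 4: window 'adb' -> no
  Pos 5: window 'dbc' -> no
  Pos 6: window 'bcc' -> no
  Pos 7: window 'ccc' -> no
  Pos 8: window 'ccc' -> no
  Pos 9: window 'cc' -> no
  Pos 10: window 'c' -> no
Total matches: 0

0


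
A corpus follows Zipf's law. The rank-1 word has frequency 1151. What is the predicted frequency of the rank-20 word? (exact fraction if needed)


Zipf's law: freq(rank) = f1 / rank
f1 = 1151, rank = 20
freq = 1151 / 20
GCD(1151, 20) = 1
Simplified: 1151/20

1151/20


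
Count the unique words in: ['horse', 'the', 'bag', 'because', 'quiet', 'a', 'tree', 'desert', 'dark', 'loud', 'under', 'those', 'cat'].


Listing all tokens and tracking unique types:
  Token 1: 'horse' -> NEW (unique so far: 1)
  Token 2: 'the' -> NEW (unique so far: 2)
  Token 3: 'bag' -> NEW (unique so far: 3)
  Token 4: 'because' -> NEW (unique so far: 4)
  Token 5: 'quiet' -> NEW (unique so far: 5)
  Token 6: 'a' -> NEW (unique so far: 6)
  Token 7: 'tree' -> NEW (unique so far: 7)
  Token 8: 'desert' -> NEW (unique so far: 8)
  Token 9: 'dark' -> NEW (unique so far: 9)
  Token 10: 'loud' -> NEW (unique so far: 10)
  Token 11: 'under' -> NEW (unique so far: 11)
  Token 12: 'those' -> NEW (unique so far: 12)
  Token 13: 'cat' -> NEW (unique so far: 13)
Unique types: ('a', 'bag', 'because', 'cat', 'dark', 'desert', 'horse', 'loud', 'quiet', 'the', 'those', 'tree', 'under')
Vocabulary size: 13

13


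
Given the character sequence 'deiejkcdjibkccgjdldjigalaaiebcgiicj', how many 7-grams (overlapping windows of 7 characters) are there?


String 'deiejkcdjibkccgjdldjigalaaiebcgiicj' has length L = 35.
Number of overlapping n-grams = L - n + 1
Substituting: 35 - 7 + 1 = 29

29


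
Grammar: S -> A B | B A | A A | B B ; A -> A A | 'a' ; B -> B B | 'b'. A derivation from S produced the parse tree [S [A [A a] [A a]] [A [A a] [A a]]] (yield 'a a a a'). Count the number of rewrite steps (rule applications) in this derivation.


Every bracketed nonterminal node [X ...] in the tree is produced by exactly one rule application.
Reading the tree off as a leftmost derivation:
  Step 1: S  =>  A A   (applied S -> A A)
  Step 2: A A  =>  A A A   (applied A -> A A)
  Step 3: A A A  =>  a A A   (applied A -> a)
  Step 4: a A A  =>  a a A   (applied A -> a)
  Step 5: a a A  =>  a a A A   (applied A -> A A)
  Step 6: a a A A  =>  a a a A   (applied A -> a)
  Step 7: a a a A  =>  a a a a   (applied A -> a)
Final yield: a a a a
Total rewrite steps: 7

7


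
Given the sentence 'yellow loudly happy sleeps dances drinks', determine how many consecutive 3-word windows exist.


Word trigrams from [6] words:
  Trigram 1: (yellow loudly happy)
  Trigram 2: (loudly happy sleeps)
  Trigram 3: (happy sleeps dances)
  Trigram 4: (sleeps dances drinks)
Total word trigrams: 6 - 2 = 4

4


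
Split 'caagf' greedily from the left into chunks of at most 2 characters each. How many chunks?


'caagf' has 5 characters.
Chunking with max size 2:
  Chunk 1: 'ca' (positions 0-1)
  Chunk 2: 'ag' (positions 2-3)
  Chunk 3: 'f' (positions 4-4)
Total chunks: ceil(5 / 2) = 3

3


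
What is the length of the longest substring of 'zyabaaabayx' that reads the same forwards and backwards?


Scanning 'zyabaaabayx' for palindromic substrings.
Substring at positions 1-9: 'yabaaabay'.
Check: reverse('yabaaabay') = 'yabaaabay' -> palindrome confirmed.
Neighbouring characters ('z' / 'x') break symmetry, so it cannot extend further.
No longer palindromic substring exists; longest length = 9

9


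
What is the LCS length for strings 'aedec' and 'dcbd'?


DP table for LCS of 'aedec' and 'dcbd':
       d  c  b  d
    0  0  0  0  0
  a 0  0  0  0  0
  e 0  0  0  0  0
  d 0  1  1  1  1
  e 0  1  1  1  1
  c 0  1  2  2  2
LCS: 'dc'
LCS length = 2

2


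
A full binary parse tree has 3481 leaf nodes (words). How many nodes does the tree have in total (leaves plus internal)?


Leaf nodes (terminals): 3481
Internal nodes = n - 1 = 3481 - 1 = 3480
Total = leaves + internal = 3481 + 3480 = 6961

6961


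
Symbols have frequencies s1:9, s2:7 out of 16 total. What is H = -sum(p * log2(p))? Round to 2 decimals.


Computing entropy H = -sum(p_i * log2(p_i)):
  s1: p = 9/16 = 0.5625, -p*log2(p) = 0.4669
  s2: p = 7/16 = 0.4375, -p*log2(p) = 0.5218
H = sum of terms = 0.9887
Rounded to 2 decimals: 0.99

0.99


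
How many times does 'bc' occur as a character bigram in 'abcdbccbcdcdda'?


Scanning 'abcdbccbcdcdda' for bigram 'bc':
  Position 0: 'ab' -> no
  Position 1: 'bc' -> MATCH
  Position 2: 'cd' -> no
  Position 3: 'db' -> no
  Position 4: 'bc' -> MATCH
  Position 5: 'cc' -> no
  Position 6: 'cb' -> no
  Position 7: 'bc' -> MATCH
  Position 8: 'cd' -> no
  Position 9: 'dc' -> no
  Position 10: 'cd' -> no
  Position 11: 'dd' -> no
  Position 12: 'da' -> no
Total matches: 3

3


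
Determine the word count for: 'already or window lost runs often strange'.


Counting words by splitting on spaces:
  Word 1: 'already'
  Word 2: 'or'
  Word 3: 'window'
  Word 4: 'lost'
  Word 5: 'runs'
  Word 6: 'often'
  Word 7: 'strange'
Total words: 7

7


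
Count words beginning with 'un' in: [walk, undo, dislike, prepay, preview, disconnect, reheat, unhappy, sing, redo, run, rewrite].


Checking each word for prefix 'un':
  'walk' -> no (count: 0)
  'undo' -> YES, starts with 'un' (count: 1)
  'dislike' -> no (count: 1)
  'prepay' -> no (count: 1)
  'preview' -> no (count: 1)
  'disconnect' -> no (count: 1)
  'reheat' -> no (count: 1)
  'unhappy' -> YES, starts with 'un' (count: 2)
  'sing' -> no (count: 2)
  'redo' -> no (count: 2)
  'run' -> no (count: 2)
  'rewrite' -> no (count: 2)
Total with prefix 'un': 2

2


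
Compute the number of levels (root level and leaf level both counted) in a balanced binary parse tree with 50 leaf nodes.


In a balanced binary tree with n leaves the deepest leaf is ceil(log2(n)) edges below the root,
so counting node levels inclusive of root and leaves gives ceil(log2(n)) + 1 levels.
log2(50) = 5.6439
ceil(5.6439) = 6
levels = 6 + 1 = 7

7


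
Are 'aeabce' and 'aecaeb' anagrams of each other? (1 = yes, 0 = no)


Sort characters of 'aeabce': 'aabcee'
Sort characters of 'aecaeb': 'aabcee'
Sorted forms match -> they ARE anagrams
Result: 1

1


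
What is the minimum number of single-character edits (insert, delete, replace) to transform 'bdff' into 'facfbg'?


Building DP table for s1='bdff' (len 4) and s2='facfbg' (len 6):
       f  a  c  f  b  g
    0  1  2  3  4  5  6
  b 1  1  2  3  4  4  5
  d 2  2  2  3  4  5  5
  f 3  2  3  3  3  4  5
  f 4  3  3  4  3  4  5
Edit distance = dp[4][6] = 5

5


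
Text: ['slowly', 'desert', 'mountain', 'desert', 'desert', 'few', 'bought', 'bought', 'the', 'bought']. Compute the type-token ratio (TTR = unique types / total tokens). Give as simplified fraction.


Tokens: 10
Unique types: ('bought', 'desert', 'few', 'mountain', 'slowly', 'the') = 6
TTR = 6/10
Simplify: divide both by 2 -> 3/5
TTR = 3/5

3/5


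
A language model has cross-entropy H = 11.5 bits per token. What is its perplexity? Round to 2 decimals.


Perplexity formula: PP = 2^H
H = 11.5
PP = 2^11.5
Decompose: 2^11.5 = 2^11 * 2^0.5 = 2^11 * sqrt(2)
2^11 = 2048, sqrt(2) ~ 1.4142136
PP ~ 2048 * 1.4142136 = 2896.3094528
Rounded to 2 decimals: 2896.31

2896.31


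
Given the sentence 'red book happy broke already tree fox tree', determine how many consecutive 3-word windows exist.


Word trigrams from [8] words:
  Trigram 1: (red book happy)
  Trigram 2: (book happy broke)
  Trigram 3: (happy broke already)
  Trigram 4: (broke already tree)
  Trigram 5: (already tree fox)
  Trigram 6: (tree fox tree)
Total word trigrams: 8 - 2 = 6

6


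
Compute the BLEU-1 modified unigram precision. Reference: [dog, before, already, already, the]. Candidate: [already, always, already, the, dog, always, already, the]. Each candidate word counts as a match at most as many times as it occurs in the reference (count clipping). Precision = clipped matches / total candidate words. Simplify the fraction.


Reference word counts: {'already': 2, 'before': 1, 'dog': 1, 'the': 1}
Checking each candidate word (with clipping):
  'already' -> in reference (ref count 2, used 1/2) -> match (matches: 1)
  'always' -> not in reference -> no match (matches: 1)
  'already' -> in reference (ref count 2, used 2/2) -> match (matches: 2)
  'the' -> in reference (ref count 1, used 1/1) -> match (matches: 3)
  'dog' -> in reference (ref count 1, used 1/1) -> match (matches: 4)
  'always' -> not in reference -> no match (matches: 4)
  'already' -> ref count 2 already used up (2/2) -> clipped, no match (matches: 4)
  'the' -> ref count 1 already used up (1/1) -> clipped, no match (matches: 4)
Clipped matches: 4, Candidate length: 8
Precision = 4/8 = 1/2

1/2


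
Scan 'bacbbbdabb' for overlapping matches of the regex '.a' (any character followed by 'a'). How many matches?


Pattern: .a means any character followed by 'a'.
Scanning 'bacbbbdabb' position-by-position:
  Pos 0: window 'ba' -> MATCH
  Pos 1: window 'ac' -> no
  Pos 2: window 'cb' -> no
  Pos 3: window 'bb' -> no
  Pos 4: window 'bb' -> no
  Pos 5: window 'bd' -> no
  Pos 6: window 'da' -> MATCH
  Pos 7: window 'ab' -> no
  Pos 8: window 'bb' -> no
  Pos 9: window 'b' -> no
Total matches: 2

2


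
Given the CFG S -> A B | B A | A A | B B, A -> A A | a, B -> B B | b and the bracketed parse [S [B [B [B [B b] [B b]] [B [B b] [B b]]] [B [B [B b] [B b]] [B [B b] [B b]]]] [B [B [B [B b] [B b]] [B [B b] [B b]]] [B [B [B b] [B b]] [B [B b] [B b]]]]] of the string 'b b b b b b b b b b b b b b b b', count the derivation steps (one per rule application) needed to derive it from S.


Every bracketed nonterminal node [X ...] in the tree is produced by exactly one rule application.
Reading the tree off as a leftmost derivation:
  Step 1: S  =>  B B   (applied S -> B B)
  Step 2: B B  =>  B B B   (applied B -> B B)
  Step 3: B B B  =>  B B B B   (applied B -> B B)
  Step 4: B B B B  =>  B B B B B   (applied B -> B B)
  Step 5: B B B B B  =>  b B B B B   (applied B -> b)
  Step 6: b B B B B  =>  b b B B B   (applied B -> b)
  Step 7: b b B B B  =>  b b B B B B   (applied B -> B B)
  Step 8: b b B B B B  =>  b b b B B B   (applied B -> b)
  Step 9: b b b B B B  =>  b b b b B B   (applied B -> b)
  Step 10: b b b b B B  =>  b b b b B B B   (applied B -> B B)
  Step 11: b b b b B B B  =>  b b b b B B B B   (applied B -> B B)
  Step 12: b b b b B B B B  =>  b b b b b B B B   (applied B -> b)
  Step 13: b b b b b B B B  =>  b b b b b b B B   (applied B -> b)
  Step 14: b b b b b b B B  =>  b b b b b b B B B   (applied B -> B B)
  Step 15: b b b b b b B B B  =>  b b b b b b b B B   (applied B -> b)
  Step 16: b b b b b b b B B  =>  b b b b b b b b B   (applied B -> b)
  Step 17: b b b b b b b b B  =>  b b b b b b b b B B   (applied B -> B B)
  Step 18: b b b b b b b b B B  =>  b b b b b b b b B B B   (applied B -> B B)
  Step 19: b b b b b b b b B B B  =>  b b b b b b b b B B B B   (applied B -> B B)
  Step 20: b b b b b b b b B B B B  =>  b b b b b b b b b B B B   (applied B -> b)
  Step 21: b b b b b b b b b B B B  =>  b b b b b b b b b b B B   (applied B -> b)
  Step 22: b b b b b b b b b b B B  =>  b b b b b b b b b b B B B   (applied B -> B B)
  Step 23: b b b b b b b b b b B B B  =>  b b b b b b b b b b b B B   (applied B -> b)
  Step 24: b b b b b b b b b b b B B  =>  b b b b b b b b b b b b B   (applied B -> b)
  Step 25: b b b b b b b b b b b b B  =>  b b b b b b b b b b b b B B   (applied B -> B B)
  Step 26: b b b b b b b b b b b b B B  =>  b b b b b b b b b b b b B B B   (applied B -> B B)
  Step 27: b b b b b b b b b b b b B B B  =>  b b b b b b b b b b b b b B B   (applied B -> b)
  Step 28: b b b b b b b b b b b b b B B  =>  b b b b b b b b b b b b b b B   (applied B -> b)
  Step 29: b b b b b b b b b b b b b b B  =>  b b b b b b b b b b b b b b B B   (applied B -> B B)
  Step 30: b b b b b b b b b b b b b b B B  =>  b b b b b b b b b b b b b b b B   (applied B -> b)
  Step 31: b b b b b b b b b b b b b b b B  =>  b b b b b b b b b b b b b b b b   (applied B -> b)
Final yield: b b b b b b b b b b b b b b b b
Total rewrite steps: 31

31


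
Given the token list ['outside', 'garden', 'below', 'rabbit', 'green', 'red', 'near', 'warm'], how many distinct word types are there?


Listing all tokens and tracking unique types:
  Token 1: 'outside' -> NEW (unique so far: 1)
  Token 2: 'garden' -> NEW (unique so far: 2)
  Token 3: 'below' -> NEW (unique so far: 3)
  Token 4: 'rabbit' -> NEW (unique so far: 4)
  Token 5: 'green' -> NEW (unique so far: 5)
  Token 6: 'red' -> NEW (unique so far: 6)
  Token 7: 'near' -> NEW (unique so far: 7)
  Token 8: 'warm' -> NEW (unique so far: 8)
Unique types: ('below', 'garden', 'green', 'near', 'outside', 'rabbit', 'red', 'warm')
Vocabulary size: 8

8
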